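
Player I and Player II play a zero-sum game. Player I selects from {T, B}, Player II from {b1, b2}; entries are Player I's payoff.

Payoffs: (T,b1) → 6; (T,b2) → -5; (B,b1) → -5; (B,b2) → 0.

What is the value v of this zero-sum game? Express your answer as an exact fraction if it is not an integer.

-25/16

Row minima: T → -5, B → -5; maximin = -5.
Column maxima: b1 → 6, b2 → 0; minimax = 0.
-5 ≠ 0, so there is no saddle point; optimal play is mixed.
Let Player I play T with probability p. Expected payoff against b1: 6p + (-5)(1−p) = 11p − 5; against b2: (-5)p + 0(1−p) = −5p.
Setting these equal: 11p − 5 = −5p ⇒ 16p = 5 ⇒ p = 5/16, and the value is (11)·(5/16) − 5 = -25/16.
For Player II: with q = P(b1), equating T's and B's payoffs gives 11q − 5 = −5q ⇒ q = 5/16.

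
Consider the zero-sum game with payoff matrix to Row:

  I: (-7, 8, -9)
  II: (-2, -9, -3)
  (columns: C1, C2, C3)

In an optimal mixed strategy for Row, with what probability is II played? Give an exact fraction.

17/23

Row minima: I → -9, II → -9; maximin = -9.
Column maxima: C1 → -2, C2 → 8, C3 → -3; minimax = -3.
-9 ≠ -3, so there is no saddle point; optimal play is mixed.
C1 is strictly dominated by C3 (it gives Row strictly more in every row), so Column never plays it.
On the remaining 2×2 (I, II vs C2, C3):
Let Row play I with probability p. Expected payoff against C2: 8p + (-9)(1−p) = 17p − 9; against C3: (-9)p + (-3)(1−p) = −6p − 3.
Setting these equal: 17p − 9 = −6p − 3 ⇒ 23p = 6 ⇒ p = 6/23, and the value is (17)·(6/23) − 9 = -105/23.
For Column: with q = P(C2), equating I's and II's payoffs gives 17q − 9 = −6q − 3 ⇒ q = 6/23.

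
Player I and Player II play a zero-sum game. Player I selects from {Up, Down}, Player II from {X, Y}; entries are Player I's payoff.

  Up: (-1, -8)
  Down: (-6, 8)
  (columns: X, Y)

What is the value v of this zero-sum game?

-8/3

Row minima: Up → -8, Down → -6; maximin = -6.
Column maxima: X → -1, Y → 8; minimax = -1.
-6 ≠ -1, so there is no saddle point; optimal play is mixed.
Let Player I play Up with probability p. Expected payoff against X: (-1)p + (-6)(1−p) = 5p − 6; against Y: (-8)p + 8(1−p) = −16p + 8.
Setting these equal: 5p − 6 = −16p + 8 ⇒ 21p = 14 ⇒ p = 2/3, and the value is (5)·(2/3) − 6 = -8/3.
For Player II: with q = P(X), equating Up's and Down's payoffs gives 7q − 8 = −14q + 8 ⇒ q = 16/21.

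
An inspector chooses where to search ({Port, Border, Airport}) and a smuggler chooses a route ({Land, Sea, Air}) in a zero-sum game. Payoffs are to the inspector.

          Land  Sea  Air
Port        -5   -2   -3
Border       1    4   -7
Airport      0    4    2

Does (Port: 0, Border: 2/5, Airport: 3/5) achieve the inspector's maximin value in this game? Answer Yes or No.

No

Against Land this mix gives (2/5)·1 + (3/5)·0 = 2/5.
Against Sea this mix gives (2/5)·4 + (3/5)·4 = 4.
Against Air this mix gives (2/5)·(-7) + (3/5)·2 = -8/5.
The smuggler will play Air, holding the inspector to -8/5. Shifting weight toward the row that does better against Air would raise this floor (the equalizing mix achieves 1/5 against both Air and Land), so the proposed strategy is not optimal.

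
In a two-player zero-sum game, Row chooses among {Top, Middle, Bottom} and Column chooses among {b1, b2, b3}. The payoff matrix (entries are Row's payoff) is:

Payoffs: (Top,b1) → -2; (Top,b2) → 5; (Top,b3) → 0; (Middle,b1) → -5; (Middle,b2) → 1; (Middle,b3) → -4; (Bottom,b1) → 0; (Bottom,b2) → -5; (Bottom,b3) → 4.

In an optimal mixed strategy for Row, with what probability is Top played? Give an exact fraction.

5/12

Row minima: Top → -2, Middle → -5, Bottom → -5; maximin = -2.
Column maxima: b1 → 0, b2 → 5, b3 → 4; minimax = 0.
-2 ≠ 0, so there is no saddle point; optimal play is mixed.
Middle is strictly dominated by Top, so Row never plays it.
b3 is strictly dominated by b1 (it gives Row strictly more in every row), so Column never plays it.
On the remaining 2×2 (Top, Bottom vs b1, b2):
Let Row play Top with probability p. Expected payoff against b1: (-2)p + 0(1−p) = −2p; against b2: 5p + (-5)(1−p) = 10p − 5.
Setting these equal: −2p = 10p − 5 ⇒ −12p = -5 ⇒ p = 5/12, and the value is (-2)·(5/12) = -5/6.
For Column: with q = P(b1), equating Top's and Bottom's payoffs gives −7q + 5 = 5q − 5 ⇒ q = 5/6.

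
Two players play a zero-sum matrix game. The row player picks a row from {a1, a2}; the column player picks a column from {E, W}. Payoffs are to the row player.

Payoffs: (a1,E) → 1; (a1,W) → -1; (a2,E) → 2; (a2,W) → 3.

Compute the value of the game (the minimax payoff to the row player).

Row minima: a1 → -1, a2 → 2; maximin = 2.
Column maxima: E → 2, W → 3; minimax = 2.
Since maximin = minimax = 2, there is a saddle point and the value is 2.

2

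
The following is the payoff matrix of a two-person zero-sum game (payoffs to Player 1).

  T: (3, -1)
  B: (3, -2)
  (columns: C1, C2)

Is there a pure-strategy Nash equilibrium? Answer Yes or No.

Row minima: T → -1, B → -2; maximin = -1.
Column maxima: C1 → 3, C2 → -1; minimax = -1.
maximin = minimax = -1, so a saddle point exists.

Yes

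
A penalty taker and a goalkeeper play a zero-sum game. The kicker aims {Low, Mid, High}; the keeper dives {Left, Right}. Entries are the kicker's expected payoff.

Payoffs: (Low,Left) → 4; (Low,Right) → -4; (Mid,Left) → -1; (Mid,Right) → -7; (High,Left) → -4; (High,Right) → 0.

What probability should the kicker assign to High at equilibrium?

2/3

Row minima: Low → -4, Mid → -7, High → -4; maximin = -4.
Column maxima: Left → 4, Right → 0; minimax = 0.
-4 ≠ 0, so there is no saddle point; optimal play is mixed.
Mid is strictly dominated by Low, so the kicker never plays it.
On the remaining 2×2 (Low, High vs Left, Right):
Let the kicker play Low with probability p. Expected payoff against Left: 4p + (-4)(1−p) = 8p − 4; against Right: (-4)p + 0(1−p) = −4p.
Setting these equal: 8p − 4 = −4p ⇒ 12p = 4 ⇒ p = 1/3, and the value is (8)·(1/3) − 4 = -4/3.
For the keeper: with q = P(Left), equating Low's and High's payoffs gives 8q − 4 = −4q ⇒ q = 1/3.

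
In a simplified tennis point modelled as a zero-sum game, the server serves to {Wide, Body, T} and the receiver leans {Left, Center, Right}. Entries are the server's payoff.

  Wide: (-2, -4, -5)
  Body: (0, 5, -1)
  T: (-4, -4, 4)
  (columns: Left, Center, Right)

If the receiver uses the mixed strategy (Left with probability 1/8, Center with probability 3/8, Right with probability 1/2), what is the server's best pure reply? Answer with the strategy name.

Body

Expected payoff of Wide: (1/8)·(-2) + (3/8)·(-4) + (1/2)·(-5) = -17/4.
Expected payoff of Body: (1/8)·0 + (3/8)·5 + (1/2)·(-1) = 11/8.
Expected payoff of T: (1/8)·(-4) + (3/8)·(-4) + (1/2)·4 = 0.
The largest is 11/8, so the server's best response is Body.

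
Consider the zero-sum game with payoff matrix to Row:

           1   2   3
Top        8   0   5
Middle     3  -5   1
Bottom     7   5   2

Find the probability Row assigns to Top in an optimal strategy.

3/8

Row minima: Top → 0, Middle → -5, Bottom → 2; maximin = 2.
Column maxima: 1 → 8, 2 → 5, 3 → 5; minimax = 5.
2 ≠ 5, so there is no saddle point; optimal play is mixed.
Middle is strictly dominated by Top, so Row never plays it.
1 is strictly dominated by 2 (it gives Row strictly more in every row), so Column never plays it.
On the remaining 2×2 (Top, Bottom vs 2, 3):
Let Row play Top with probability p. Expected payoff against 2: 0p + 5(1−p) = −5p + 5; against 3: 5p + 2(1−p) = 3p + 2.
Setting these equal: −5p + 5 = 3p + 2 ⇒ −8p = -3 ⇒ p = 3/8, and the value is (-5)·(3/8) + 5 = 25/8.
For Column: with q = P(2), equating Top's and Bottom's payoffs gives −5q + 5 = 3q + 2 ⇒ q = 3/8.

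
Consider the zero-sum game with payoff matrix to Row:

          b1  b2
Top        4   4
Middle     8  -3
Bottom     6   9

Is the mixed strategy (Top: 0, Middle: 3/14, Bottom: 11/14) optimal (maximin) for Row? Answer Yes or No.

Against b1 this mix gives (3/14)·8 + (11/14)·6 = 45/7.
Against b2 this mix gives (3/14)·(-3) + (11/14)·9 = 45/7.
All of Column's active replies (b1, b2) yield 45/7, and no column does worse for Row. The mix makes Column indifferent and guarantees 45/7, so it is optimal.

Yes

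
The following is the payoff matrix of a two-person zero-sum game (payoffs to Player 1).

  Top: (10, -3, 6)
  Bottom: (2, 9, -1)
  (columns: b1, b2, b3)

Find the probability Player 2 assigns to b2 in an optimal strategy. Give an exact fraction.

7/19

Row minima: Top → -3, Bottom → -1; maximin = -1.
Column maxima: b1 → 10, b2 → 9, b3 → 6; minimax = 6.
-1 ≠ 6, so there is no saddle point; optimal play is mixed.
b1 is strictly dominated by b3 (it gives Player 1 strictly more in every row), so Player 2 never plays it.
On the remaining 2×2 (Top, Bottom vs b2, b3):
Let Player 1 play Top with probability p. Expected payoff against b2: (-3)p + 9(1−p) = −12p + 9; against b3: 6p + (-1)(1−p) = 7p − 1.
Setting these equal: −12p + 9 = 7p − 1 ⇒ −19p = -10 ⇒ p = 10/19, and the value is (-12)·(10/19) + 9 = 51/19.
For Player 2: with q = P(b2), equating Top's and Bottom's payoffs gives −9q + 6 = 10q − 1 ⇒ q = 7/19.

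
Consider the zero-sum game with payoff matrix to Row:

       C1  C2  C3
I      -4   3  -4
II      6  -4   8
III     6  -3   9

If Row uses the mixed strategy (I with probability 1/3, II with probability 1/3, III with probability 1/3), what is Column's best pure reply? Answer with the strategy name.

C2

If Column plays C1, Row's expected payoff is (1/3)·(-4) + (1/3)·6 + (1/3)·6 = 8/3.
If Column plays C2, Row's expected payoff is (1/3)·3 + (1/3)·(-4) + (1/3)·(-3) = -4/3.
If Column plays C3, Row's expected payoff is (1/3)·(-4) + (1/3)·8 + (1/3)·9 = 13/3.
Column minimizes Row's payoff; the smallest is -4/3, so the best response is C2.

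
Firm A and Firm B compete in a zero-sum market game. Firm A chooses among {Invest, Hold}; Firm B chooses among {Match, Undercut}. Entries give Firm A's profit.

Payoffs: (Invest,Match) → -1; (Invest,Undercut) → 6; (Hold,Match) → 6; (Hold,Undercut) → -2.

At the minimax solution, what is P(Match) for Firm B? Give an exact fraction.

Row minima: Invest → -1, Hold → -2; maximin = -1.
Column maxima: Match → 6, Undercut → 6; minimax = 6.
-1 ≠ 6, so there is no saddle point; optimal play is mixed.
Let Firm A play Invest with probability p. Expected payoff against Match: (-1)p + 6(1−p) = −7p + 6; against Undercut: 6p + (-2)(1−p) = 8p − 2.
Setting these equal: −7p + 6 = 8p − 2 ⇒ −15p = -8 ⇒ p = 8/15, and the value is (-7)·(8/15) + 6 = 34/15.
For Firm B: with q = P(Match), equating Invest's and Hold's payoffs gives −7q + 6 = 8q − 2 ⇒ q = 8/15.

8/15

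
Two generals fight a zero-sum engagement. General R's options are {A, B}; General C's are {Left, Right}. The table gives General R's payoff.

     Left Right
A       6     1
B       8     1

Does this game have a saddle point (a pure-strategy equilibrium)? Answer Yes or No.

Yes

Row minima: A → 1, B → 1; maximin = 1.
Column maxima: Left → 8, Right → 1; minimax = 1.
maximin = minimax = 1, so a saddle point exists.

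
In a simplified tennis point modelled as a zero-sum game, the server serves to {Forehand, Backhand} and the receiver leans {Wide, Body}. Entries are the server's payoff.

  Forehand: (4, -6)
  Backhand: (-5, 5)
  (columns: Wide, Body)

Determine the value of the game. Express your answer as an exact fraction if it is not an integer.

Row minima: Forehand → -6, Backhand → -5; maximin = -5.
Column maxima: Wide → 4, Body → 5; minimax = 4.
-5 ≠ 4, so there is no saddle point; optimal play is mixed.
Let the server play Forehand with probability p. Expected payoff against Wide: 4p + (-5)(1−p) = 9p − 5; against Body: (-6)p + 5(1−p) = −11p + 5.
Setting these equal: 9p − 5 = −11p + 5 ⇒ 20p = 10 ⇒ p = 1/2, and the value is (9)·(1/2) − 5 = -1/2.
For the receiver: with q = P(Wide), equating Forehand's and Backhand's payoffs gives 10q − 6 = −10q + 5 ⇒ q = 11/20.

-1/2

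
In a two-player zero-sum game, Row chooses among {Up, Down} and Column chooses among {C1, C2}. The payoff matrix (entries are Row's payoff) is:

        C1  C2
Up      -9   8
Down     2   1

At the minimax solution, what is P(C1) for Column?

7/18

Row minima: Up → -9, Down → 1; maximin = 1.
Column maxima: C1 → 2, C2 → 8; minimax = 2.
1 ≠ 2, so there is no saddle point; optimal play is mixed.
Let Row play Up with probability p. Expected payoff against C1: (-9)p + 2(1−p) = −11p + 2; against C2: 8p + 1(1−p) = 7p + 1.
Setting these equal: −11p + 2 = 7p + 1 ⇒ −18p = -1 ⇒ p = 1/18, and the value is (-11)·(1/18) + 2 = 25/18.
For Column: with q = P(C1), equating Up's and Down's payoffs gives −17q + 8 = q + 1 ⇒ q = 7/18.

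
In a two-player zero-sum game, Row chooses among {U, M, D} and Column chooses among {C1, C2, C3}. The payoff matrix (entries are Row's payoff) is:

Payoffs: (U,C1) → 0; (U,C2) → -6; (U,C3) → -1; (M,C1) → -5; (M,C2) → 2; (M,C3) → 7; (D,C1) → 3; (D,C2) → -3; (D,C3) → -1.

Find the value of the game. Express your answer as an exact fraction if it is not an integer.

Row minima: U → -6, M → -5, D → -3; maximin = -3.
Column maxima: C1 → 3, C2 → 2, C3 → 7; minimax = 2.
-3 ≠ 2, so there is no saddle point; optimal play is mixed.
C3 is strictly dominated by C2 (it gives Row strictly more in every row), so Column never plays it.
With C3 eliminated, U is strictly dominated by D (D gives Row strictly more in every remaining column), so Row never plays it.
On the remaining 2×2 (M, D vs C1, C2):
Let Row play M with probability p. Expected payoff against C1: (-5)p + 3(1−p) = −8p + 3; against C2: 2p + (-3)(1−p) = 5p − 3.
Setting these equal: −8p + 3 = 5p − 3 ⇒ −13p = -6 ⇒ p = 6/13, and the value is (-8)·(6/13) + 3 = -9/13.
For Column: with q = P(C1), equating M's and D's payoffs gives −7q + 2 = 6q − 3 ⇒ q = 5/13.

-9/13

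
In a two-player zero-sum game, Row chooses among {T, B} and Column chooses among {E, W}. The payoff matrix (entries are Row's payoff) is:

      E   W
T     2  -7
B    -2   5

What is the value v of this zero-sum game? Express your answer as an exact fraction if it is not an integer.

Row minima: T → -7, B → -2; maximin = -2.
Column maxima: E → 2, W → 5; minimax = 2.
-2 ≠ 2, so there is no saddle point; optimal play is mixed.
Let Row play T with probability p. Expected payoff against E: 2p + (-2)(1−p) = 4p − 2; against W: (-7)p + 5(1−p) = −12p + 5.
Setting these equal: 4p − 2 = −12p + 5 ⇒ 16p = 7 ⇒ p = 7/16, and the value is (4)·(7/16) − 2 = -1/4.
For Column: with q = P(E), equating T's and B's payoffs gives 9q − 7 = −7q + 5 ⇒ q = 3/4.

-1/4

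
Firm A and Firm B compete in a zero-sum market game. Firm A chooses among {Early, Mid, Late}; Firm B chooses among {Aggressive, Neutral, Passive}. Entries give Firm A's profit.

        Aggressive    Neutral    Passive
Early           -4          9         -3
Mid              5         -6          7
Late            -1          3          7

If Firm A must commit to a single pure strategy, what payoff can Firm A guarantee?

-1

Row minima: Early → -4, Mid → -6, Late → -1.
The best of these is -1.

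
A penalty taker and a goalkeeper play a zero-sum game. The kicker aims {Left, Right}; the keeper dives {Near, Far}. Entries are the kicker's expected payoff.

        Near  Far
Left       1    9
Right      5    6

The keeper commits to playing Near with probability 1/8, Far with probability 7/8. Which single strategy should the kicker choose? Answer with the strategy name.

Expected payoff of Left: (1/8)·1 + (7/8)·9 = 8.
Expected payoff of Right: (1/8)·5 + (7/8)·6 = 47/8.
The largest is 8, so the kicker's best response is Left.

Left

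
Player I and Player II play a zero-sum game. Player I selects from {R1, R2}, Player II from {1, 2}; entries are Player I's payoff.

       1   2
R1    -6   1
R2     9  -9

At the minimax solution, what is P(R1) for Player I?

18/25

Row minima: R1 → -6, R2 → -9; maximin = -6.
Column maxima: 1 → 9, 2 → 1; minimax = 1.
-6 ≠ 1, so there is no saddle point; optimal play is mixed.
Let Player I play R1 with probability p. Expected payoff against 1: (-6)p + 9(1−p) = −15p + 9; against 2: 1p + (-9)(1−p) = 10p − 9.
Setting these equal: −15p + 9 = 10p − 9 ⇒ −25p = -18 ⇒ p = 18/25, and the value is (-15)·(18/25) + 9 = -9/5.
For Player II: with q = P(1), equating R1's and R2's payoffs gives −7q + 1 = 18q − 9 ⇒ q = 2/5.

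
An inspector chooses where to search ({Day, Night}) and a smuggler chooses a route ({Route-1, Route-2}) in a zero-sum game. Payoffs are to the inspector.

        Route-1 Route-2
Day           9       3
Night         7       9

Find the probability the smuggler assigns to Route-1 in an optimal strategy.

3/4

Row minima: Day → 3, Night → 7; maximin = 7.
Column maxima: Route-1 → 9, Route-2 → 9; minimax = 9.
7 ≠ 9, so there is no saddle point; optimal play is mixed.
Let the inspector play Day with probability p. Expected payoff against Route-1: 9p + 7(1−p) = 2p + 7; against Route-2: 3p + 9(1−p) = −6p + 9.
Setting these equal: 2p + 7 = −6p + 9 ⇒ 8p = 2 ⇒ p = 1/4, and the value is (2)·(1/4) + 7 = 15/2.
For the smuggler: with q = P(Route-1), equating Day's and Night's payoffs gives 6q + 3 = −2q + 9 ⇒ q = 3/4.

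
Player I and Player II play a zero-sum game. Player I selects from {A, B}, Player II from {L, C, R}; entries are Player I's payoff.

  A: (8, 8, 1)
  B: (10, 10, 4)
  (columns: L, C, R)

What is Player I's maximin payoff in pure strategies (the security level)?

Row minima: A → 1, B → 4.
The best of these is 4.

4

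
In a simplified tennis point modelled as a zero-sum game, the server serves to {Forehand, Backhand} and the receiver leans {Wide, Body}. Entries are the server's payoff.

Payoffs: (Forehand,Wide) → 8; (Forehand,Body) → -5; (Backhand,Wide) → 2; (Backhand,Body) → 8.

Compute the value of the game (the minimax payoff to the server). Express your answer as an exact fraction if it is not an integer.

74/19

Row minima: Forehand → -5, Backhand → 2; maximin = 2.
Column maxima: Wide → 8, Body → 8; minimax = 8.
2 ≠ 8, so there is no saddle point; optimal play is mixed.
Let the server play Forehand with probability p. Expected payoff against Wide: 8p + 2(1−p) = 6p + 2; against Body: (-5)p + 8(1−p) = −13p + 8.
Setting these equal: 6p + 2 = −13p + 8 ⇒ 19p = 6 ⇒ p = 6/19, and the value is (6)·(6/19) + 2 = 74/19.
For the receiver: with q = P(Wide), equating Forehand's and Backhand's payoffs gives 13q − 5 = −6q + 8 ⇒ q = 13/19.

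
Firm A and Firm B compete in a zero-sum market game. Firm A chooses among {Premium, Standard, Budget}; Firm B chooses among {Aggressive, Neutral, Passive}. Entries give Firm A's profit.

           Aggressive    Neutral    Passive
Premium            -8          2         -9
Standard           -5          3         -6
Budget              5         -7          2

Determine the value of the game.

Row minima: Premium → -9, Standard → -6, Budget → -7; maximin = -6.
Column maxima: Aggressive → 5, Neutral → 3, Passive → 2; minimax = 2.
-6 ≠ 2, so there is no saddle point; optimal play is mixed.
Premium is strictly dominated by Standard, so Firm A never plays it.
Aggressive is strictly dominated by Passive (it gives Firm A strictly more in every row), so Firm B never plays it.
On the remaining 2×2 (Standard, Budget vs Neutral, Passive):
Let Firm A play Standard with probability p. Expected payoff against Neutral: 3p + (-7)(1−p) = 10p − 7; against Passive: (-6)p + 2(1−p) = −8p + 2.
Setting these equal: 10p − 7 = −8p + 2 ⇒ 18p = 9 ⇒ p = 1/2, and the value is (10)·(1/2) − 7 = -2.
For Firm B: with q = P(Neutral), equating Standard's and Budget's payoffs gives 9q − 6 = −9q + 2 ⇒ q = 4/9.

-2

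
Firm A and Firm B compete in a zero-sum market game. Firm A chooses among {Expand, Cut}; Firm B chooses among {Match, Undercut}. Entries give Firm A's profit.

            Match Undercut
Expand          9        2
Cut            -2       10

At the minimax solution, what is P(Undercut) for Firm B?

Row minima: Expand → 2, Cut → -2; maximin = 2.
Column maxima: Match → 9, Undercut → 10; minimax = 9.
2 ≠ 9, so there is no saddle point; optimal play is mixed.
Let Firm A play Expand with probability p. Expected payoff against Match: 9p + (-2)(1−p) = 11p − 2; against Undercut: 2p + 10(1−p) = −8p + 10.
Setting these equal: 11p − 2 = −8p + 10 ⇒ 19p = 12 ⇒ p = 12/19, and the value is (11)·(12/19) − 2 = 94/19.
For Firm B: with q = P(Match), equating Expand's and Cut's payoffs gives 7q + 2 = −12q + 10 ⇒ q = 8/19.

11/19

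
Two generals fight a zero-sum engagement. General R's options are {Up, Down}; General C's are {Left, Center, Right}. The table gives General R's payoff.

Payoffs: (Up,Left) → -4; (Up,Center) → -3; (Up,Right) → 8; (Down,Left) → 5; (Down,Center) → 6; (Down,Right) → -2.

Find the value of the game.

32/19

Row minima: Up → -4, Down → -2; maximin = -2.
Column maxima: Left → 5, Center → 6, Right → 8; minimax = 5.
-2 ≠ 5, so there is no saddle point; optimal play is mixed.
Center is strictly dominated by Left (it gives General R strictly more in every row), so General C never plays it.
On the remaining 2×2 (Up, Down vs Left, Right):
Let General R play Up with probability p. Expected payoff against Left: (-4)p + 5(1−p) = −9p + 5; against Right: 8p + (-2)(1−p) = 10p − 2.
Setting these equal: −9p + 5 = 10p − 2 ⇒ −19p = -7 ⇒ p = 7/19, and the value is (-9)·(7/19) + 5 = 32/19.
For General C: with q = P(Left), equating Up's and Down's payoffs gives −12q + 8 = 7q − 2 ⇒ q = 10/19.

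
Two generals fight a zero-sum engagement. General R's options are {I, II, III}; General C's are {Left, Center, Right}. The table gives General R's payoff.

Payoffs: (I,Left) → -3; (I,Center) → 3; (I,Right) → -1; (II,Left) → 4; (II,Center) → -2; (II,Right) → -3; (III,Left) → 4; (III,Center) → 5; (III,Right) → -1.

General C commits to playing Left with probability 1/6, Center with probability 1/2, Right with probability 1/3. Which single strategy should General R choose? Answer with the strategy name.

Expected payoff of I: (1/6)·(-3) + (1/2)·3 + (1/3)·(-1) = 2/3.
Expected payoff of II: (1/6)·4 + (1/2)·(-2) + (1/3)·(-3) = -4/3.
Expected payoff of III: (1/6)·4 + (1/2)·5 + (1/3)·(-1) = 17/6.
The largest is 17/6, so General R's best response is III.

III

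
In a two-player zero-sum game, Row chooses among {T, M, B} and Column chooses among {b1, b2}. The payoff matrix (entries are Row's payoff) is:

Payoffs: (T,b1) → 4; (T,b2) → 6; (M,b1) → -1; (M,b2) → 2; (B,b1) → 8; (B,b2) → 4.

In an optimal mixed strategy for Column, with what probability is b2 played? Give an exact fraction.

Row minima: T → 4, M → -1, B → 4; maximin = 4.
Column maxima: b1 → 8, b2 → 6; minimax = 6.
4 ≠ 6, so there is no saddle point; optimal play is mixed.
M is strictly dominated by T, so Row never plays it.
On the remaining 2×2 (T, B vs b1, b2):
Let Row play T with probability p. Expected payoff against b1: 4p + 8(1−p) = −4p + 8; against b2: 6p + 4(1−p) = 2p + 4.
Setting these equal: −4p + 8 = 2p + 4 ⇒ −6p = -4 ⇒ p = 2/3, and the value is (-4)·(2/3) + 8 = 16/3.
For Column: with q = P(b1), equating T's and B's payoffs gives −2q + 6 = 4q + 4 ⇒ q = 1/3.

2/3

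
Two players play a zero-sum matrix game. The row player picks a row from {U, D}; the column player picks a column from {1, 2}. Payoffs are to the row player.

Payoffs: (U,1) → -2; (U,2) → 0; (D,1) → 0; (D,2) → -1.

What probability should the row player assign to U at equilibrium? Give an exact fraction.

1/3

Row minima: U → -2, D → -1; maximin = -1.
Column maxima: 1 → 0, 2 → 0; minimax = 0.
-1 ≠ 0, so there is no saddle point; optimal play is mixed.
Let the row player play U with probability p. Expected payoff against 1: (-2)p + 0(1−p) = −2p; against 2: 0p + (-1)(1−p) = p − 1.
Setting these equal: −2p = p − 1 ⇒ −3p = -1 ⇒ p = 1/3, and the value is (-2)·(1/3) = -2/3.
For the column player: with q = P(1), equating U's and D's payoffs gives −2q = q − 1 ⇒ q = 1/3.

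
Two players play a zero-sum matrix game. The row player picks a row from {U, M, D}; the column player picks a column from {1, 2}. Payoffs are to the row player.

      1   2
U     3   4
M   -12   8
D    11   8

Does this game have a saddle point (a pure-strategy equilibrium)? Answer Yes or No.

Row minima: U → 3, M → -12, D → 8; maximin = 8.
Column maxima: 1 → 11, 2 → 8; minimax = 8.
maximin = minimax = 8, so a saddle point exists.

Yes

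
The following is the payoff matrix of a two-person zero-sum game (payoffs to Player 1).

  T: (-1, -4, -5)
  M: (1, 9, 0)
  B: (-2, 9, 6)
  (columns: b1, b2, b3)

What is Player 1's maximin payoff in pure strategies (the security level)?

0

Row minima: T → -5, M → 0, B → -2.
The best of these is 0.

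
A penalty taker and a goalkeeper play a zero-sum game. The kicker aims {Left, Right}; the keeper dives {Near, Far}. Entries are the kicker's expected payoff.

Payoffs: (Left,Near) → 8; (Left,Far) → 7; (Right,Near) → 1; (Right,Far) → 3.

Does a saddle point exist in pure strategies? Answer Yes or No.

Row minima: Left → 7, Right → 1; maximin = 7.
Column maxima: Near → 8, Far → 7; minimax = 7.
maximin = minimax = 7, so a saddle point exists.

Yes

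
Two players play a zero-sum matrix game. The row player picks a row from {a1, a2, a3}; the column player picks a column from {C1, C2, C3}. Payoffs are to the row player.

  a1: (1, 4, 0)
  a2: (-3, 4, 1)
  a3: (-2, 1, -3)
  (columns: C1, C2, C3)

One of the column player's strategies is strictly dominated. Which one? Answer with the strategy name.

C1 holds the row player's payoff strictly below C2 in every row: 1 < 4, -3 < 4, -2 < 1.
So C2 is strictly dominated for the column player.

C2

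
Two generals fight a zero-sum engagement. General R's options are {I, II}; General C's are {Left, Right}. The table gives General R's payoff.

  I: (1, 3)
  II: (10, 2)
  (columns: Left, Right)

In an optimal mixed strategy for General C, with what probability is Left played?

Row minima: I → 1, II → 2; maximin = 2.
Column maxima: Left → 10, Right → 3; minimax = 3.
2 ≠ 3, so there is no saddle point; optimal play is mixed.
Let General R play I with probability p. Expected payoff against Left: 1p + 10(1−p) = −9p + 10; against Right: 3p + 2(1−p) = p + 2.
Setting these equal: −9p + 10 = p + 2 ⇒ −10p = -8 ⇒ p = 4/5, and the value is (-9)·(4/5) + 10 = 14/5.
For General C: with q = P(Left), equating I's and II's payoffs gives −2q + 3 = 8q + 2 ⇒ q = 1/10.

1/10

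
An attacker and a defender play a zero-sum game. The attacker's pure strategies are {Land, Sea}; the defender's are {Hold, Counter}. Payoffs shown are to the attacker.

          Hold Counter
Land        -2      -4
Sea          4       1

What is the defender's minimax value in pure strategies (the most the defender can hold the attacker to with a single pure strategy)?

1

Column maxima: Hold → 4, Counter → 1.
The smallest of these is 1.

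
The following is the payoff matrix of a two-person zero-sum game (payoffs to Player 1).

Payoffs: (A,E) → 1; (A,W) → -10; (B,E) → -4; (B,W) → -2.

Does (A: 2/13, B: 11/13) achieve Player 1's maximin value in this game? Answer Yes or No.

Yes

Against E this mix gives (2/13)·1 + (11/13)·(-4) = -42/13.
Against W this mix gives (2/13)·(-10) + (11/13)·(-2) = -42/13.
All of Player 2's active replies (E, W) yield -42/13, and no column does worse for Player 1. The mix makes Player 2 indifferent and guarantees -42/13, so it is optimal.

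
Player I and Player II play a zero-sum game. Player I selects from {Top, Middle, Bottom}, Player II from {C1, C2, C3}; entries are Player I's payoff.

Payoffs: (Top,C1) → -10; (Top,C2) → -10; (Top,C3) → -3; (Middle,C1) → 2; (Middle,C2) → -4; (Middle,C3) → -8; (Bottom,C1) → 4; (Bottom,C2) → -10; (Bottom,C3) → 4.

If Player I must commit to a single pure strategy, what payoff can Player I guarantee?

-8

Row minima: Top → -10, Middle → -8, Bottom → -10.
The best of these is -8.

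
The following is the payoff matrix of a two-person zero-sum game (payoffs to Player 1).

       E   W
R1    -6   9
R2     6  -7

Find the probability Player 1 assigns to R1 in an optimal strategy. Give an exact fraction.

13/28

Row minima: R1 → -6, R2 → -7; maximin = -6.
Column maxima: E → 6, W → 9; minimax = 6.
-6 ≠ 6, so there is no saddle point; optimal play is mixed.
Let Player 1 play R1 with probability p. Expected payoff against E: (-6)p + 6(1−p) = −12p + 6; against W: 9p + (-7)(1−p) = 16p − 7.
Setting these equal: −12p + 6 = 16p − 7 ⇒ −28p = -13 ⇒ p = 13/28, and the value is (-12)·(13/28) + 6 = 3/7.
For Player 2: with q = P(E), equating R1's and R2's payoffs gives −15q + 9 = 13q − 7 ⇒ q = 4/7.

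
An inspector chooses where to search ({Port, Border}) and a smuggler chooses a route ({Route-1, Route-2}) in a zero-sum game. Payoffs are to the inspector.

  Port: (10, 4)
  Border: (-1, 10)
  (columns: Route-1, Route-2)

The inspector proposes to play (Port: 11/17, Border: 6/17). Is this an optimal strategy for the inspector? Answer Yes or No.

Yes

Against Route-1 this mix gives (11/17)·10 + (6/17)·(-1) = 104/17.
Against Route-2 this mix gives (11/17)·4 + (6/17)·10 = 104/17.
All of the smuggler's active replies (Route-1, Route-2) yield 104/17, and no column does worse for the inspector. The mix makes the smuggler indifferent and guarantees 104/17, so it is optimal.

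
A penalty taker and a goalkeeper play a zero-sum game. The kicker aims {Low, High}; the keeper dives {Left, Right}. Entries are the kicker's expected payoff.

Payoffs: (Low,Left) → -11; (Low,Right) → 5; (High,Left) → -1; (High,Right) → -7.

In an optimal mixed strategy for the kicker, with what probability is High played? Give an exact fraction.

8/11

Row minima: Low → -11, High → -7; maximin = -7.
Column maxima: Left → -1, Right → 5; minimax = -1.
-7 ≠ -1, so there is no saddle point; optimal play is mixed.
Let the kicker play Low with probability p. Expected payoff against Left: (-11)p + (-1)(1−p) = −10p − 1; against Right: 5p + (-7)(1−p) = 12p − 7.
Setting these equal: −10p − 1 = 12p − 7 ⇒ −22p = -6 ⇒ p = 3/11, and the value is (-10)·(3/11) − 1 = -41/11.
For the keeper: with q = P(Left), equating Low's and High's payoffs gives −16q + 5 = 6q − 7 ⇒ q = 6/11.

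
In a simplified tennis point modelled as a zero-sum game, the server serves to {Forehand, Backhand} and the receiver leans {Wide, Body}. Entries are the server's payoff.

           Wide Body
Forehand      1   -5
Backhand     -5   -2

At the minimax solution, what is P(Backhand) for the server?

2/3

Row minima: Forehand → -5, Backhand → -5; maximin = -5.
Column maxima: Wide → 1, Body → -2; minimax = -2.
-5 ≠ -2, so there is no saddle point; optimal play is mixed.
Let the server play Forehand with probability p. Expected payoff against Wide: 1p + (-5)(1−p) = 6p − 5; against Body: (-5)p + (-2)(1−p) = −3p − 2.
Setting these equal: 6p − 5 = −3p − 2 ⇒ 9p = 3 ⇒ p = 1/3, and the value is (6)·(1/3) − 5 = -3.
For the receiver: with q = P(Wide), equating Forehand's and Backhand's payoffs gives 6q − 5 = −3q − 2 ⇒ q = 1/3.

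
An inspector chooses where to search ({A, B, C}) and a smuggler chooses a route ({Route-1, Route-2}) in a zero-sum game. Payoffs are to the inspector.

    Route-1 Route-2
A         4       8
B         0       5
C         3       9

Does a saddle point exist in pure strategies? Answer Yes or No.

Yes

Row minima: A → 4, B → 0, C → 3; maximin = 4.
Column maxima: Route-1 → 4, Route-2 → 9; minimax = 4.
maximin = minimax = 4, so a saddle point exists.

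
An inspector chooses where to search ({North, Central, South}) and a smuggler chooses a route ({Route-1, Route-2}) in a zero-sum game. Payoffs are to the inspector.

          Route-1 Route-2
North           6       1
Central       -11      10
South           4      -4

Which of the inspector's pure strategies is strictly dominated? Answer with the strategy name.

North gives a strictly higher payoff than South against every column: 6 > 4, 1 > -4.
So South is strictly dominated and the inspector never plays it.

South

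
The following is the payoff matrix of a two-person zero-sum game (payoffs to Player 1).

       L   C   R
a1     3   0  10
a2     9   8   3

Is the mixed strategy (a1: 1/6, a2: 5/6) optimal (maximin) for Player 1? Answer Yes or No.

Against L this mix gives (1/6)·3 + (5/6)·9 = 8.
Against C this mix gives (1/6)·0 + (5/6)·8 = 20/3.
Against R this mix gives (1/6)·10 + (5/6)·3 = 25/6.
Player 2 will play R, holding Player 1 to 25/6. Shifting weight toward the row that does better against R would raise this floor (the equalizing mix achieves 16/3 against both R and C), so the proposed strategy is not optimal.

No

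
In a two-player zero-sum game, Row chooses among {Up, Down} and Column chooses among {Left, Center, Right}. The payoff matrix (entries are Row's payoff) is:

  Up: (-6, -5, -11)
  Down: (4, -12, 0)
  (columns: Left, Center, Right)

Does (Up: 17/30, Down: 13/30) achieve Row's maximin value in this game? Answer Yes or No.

Against Left this mix gives (17/30)·(-6) + (13/30)·4 = -5/3.
Against Center this mix gives (17/30)·(-5) + (13/30)·(-12) = -241/30.
Against Right this mix gives (17/30)·(-11) + (13/30)·0 = -187/30.
Column will play Center, holding Row to -241/30. Shifting weight toward the row that does better against Center would raise this floor (the equalizing mix achieves -22/3 against both Center and Right), so the proposed strategy is not optimal.

No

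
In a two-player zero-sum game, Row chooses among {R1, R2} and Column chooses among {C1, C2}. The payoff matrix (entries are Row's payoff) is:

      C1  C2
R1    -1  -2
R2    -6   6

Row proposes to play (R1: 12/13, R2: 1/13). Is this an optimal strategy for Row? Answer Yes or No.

Against C1 this mix gives (12/13)·(-1) + (1/13)·(-6) = -18/13.
Against C2 this mix gives (12/13)·(-2) + (1/13)·6 = -18/13.
All of Column's active replies (C1, C2) yield -18/13, and no column does worse for Row. The mix makes Column indifferent and guarantees -18/13, so it is optimal.

Yes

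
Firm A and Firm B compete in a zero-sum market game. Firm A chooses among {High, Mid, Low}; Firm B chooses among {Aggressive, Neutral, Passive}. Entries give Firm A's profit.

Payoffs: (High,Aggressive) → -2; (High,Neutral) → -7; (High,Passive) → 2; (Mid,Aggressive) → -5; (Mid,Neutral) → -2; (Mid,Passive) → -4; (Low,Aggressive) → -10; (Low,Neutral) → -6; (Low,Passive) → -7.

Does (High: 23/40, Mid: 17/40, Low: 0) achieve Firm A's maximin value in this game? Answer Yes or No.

Against Aggressive this mix gives (23/40)·(-2) + (17/40)·(-5) = -131/40.
Against Neutral this mix gives (23/40)·(-7) + (17/40)·(-2) = -39/8.
Against Passive this mix gives (23/40)·2 + (17/40)·(-4) = -11/20.
Firm B will play Neutral, holding Firm A to -39/8. Shifting weight toward the row that does better against Neutral would raise this floor (the equalizing mix achieves -31/8 against both Neutral and Aggressive), so the proposed strategy is not optimal.

No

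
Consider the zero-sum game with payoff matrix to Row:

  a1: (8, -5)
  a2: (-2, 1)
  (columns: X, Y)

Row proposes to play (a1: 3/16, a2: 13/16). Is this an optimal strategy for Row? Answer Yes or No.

Against X this mix gives (3/16)·8 + (13/16)·(-2) = -1/8.
Against Y this mix gives (3/16)·(-5) + (13/16)·1 = -1/8.
All of Column's active replies (X, Y) yield -1/8, and no column does worse for Row. The mix makes Column indifferent and guarantees -1/8, so it is optimal.

Yes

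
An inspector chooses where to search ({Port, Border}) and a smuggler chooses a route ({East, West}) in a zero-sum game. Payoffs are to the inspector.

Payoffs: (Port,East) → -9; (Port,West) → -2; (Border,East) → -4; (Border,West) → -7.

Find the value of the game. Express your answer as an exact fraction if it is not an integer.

-11/2

Row minima: Port → -9, Border → -7; maximin = -7.
Column maxima: East → -4, West → -2; minimax = -4.
-7 ≠ -4, so there is no saddle point; optimal play is mixed.
Let the inspector play Port with probability p. Expected payoff against East: (-9)p + (-4)(1−p) = −5p − 4; against West: (-2)p + (-7)(1−p) = 5p − 7.
Setting these equal: −5p − 4 = 5p − 7 ⇒ −10p = -3 ⇒ p = 3/10, and the value is (-5)·(3/10) − 4 = -11/2.
For the smuggler: with q = P(East), equating Port's and Border's payoffs gives −7q − 2 = 3q − 7 ⇒ q = 1/2.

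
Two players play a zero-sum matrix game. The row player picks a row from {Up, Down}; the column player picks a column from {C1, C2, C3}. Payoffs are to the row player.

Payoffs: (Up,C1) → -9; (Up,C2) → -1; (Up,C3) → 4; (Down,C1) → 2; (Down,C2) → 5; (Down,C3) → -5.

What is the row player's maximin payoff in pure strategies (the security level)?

-5

Row minima: Up → -9, Down → -5.
The best of these is -5.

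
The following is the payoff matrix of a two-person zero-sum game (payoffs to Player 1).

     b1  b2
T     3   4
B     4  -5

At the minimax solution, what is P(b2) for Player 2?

Row minima: T → 3, B → -5; maximin = 3.
Column maxima: b1 → 4, b2 → 4; minimax = 4.
3 ≠ 4, so there is no saddle point; optimal play is mixed.
Let Player 1 play T with probability p. Expected payoff against b1: 3p + 4(1−p) = −p + 4; against b2: 4p + (-5)(1−p) = 9p − 5.
Setting these equal: −p + 4 = 9p − 5 ⇒ −10p = -9 ⇒ p = 9/10, and the value is (-1)·(9/10) + 4 = 31/10.
For Player 2: with q = P(b1), equating T's and B's payoffs gives −q + 4 = 9q − 5 ⇒ q = 9/10.

1/10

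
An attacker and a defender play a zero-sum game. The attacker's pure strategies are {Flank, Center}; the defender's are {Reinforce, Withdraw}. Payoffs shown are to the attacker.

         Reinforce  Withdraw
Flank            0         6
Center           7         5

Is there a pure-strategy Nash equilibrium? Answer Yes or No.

Row minima: Flank → 0, Center → 5; maximin = 5.
Column maxima: Reinforce → 7, Withdraw → 6; minimax = 6.
5 ≠ 6, so no pure-strategy equilibrium exists.

No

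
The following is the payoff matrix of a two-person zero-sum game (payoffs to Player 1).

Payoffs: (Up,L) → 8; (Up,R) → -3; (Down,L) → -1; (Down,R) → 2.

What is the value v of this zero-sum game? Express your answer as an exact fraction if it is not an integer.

Row minima: Up → -3, Down → -1; maximin = -1.
Column maxima: L → 8, R → 2; minimax = 2.
-1 ≠ 2, so there is no saddle point; optimal play is mixed.
Let Player 1 play Up with probability p. Expected payoff against L: 8p + (-1)(1−p) = 9p − 1; against R: (-3)p + 2(1−p) = −5p + 2.
Setting these equal: 9p − 1 = −5p + 2 ⇒ 14p = 3 ⇒ p = 3/14, and the value is (9)·(3/14) − 1 = 13/14.
For Player 2: with q = P(L), equating Up's and Down's payoffs gives 11q − 3 = −3q + 2 ⇒ q = 5/14.

13/14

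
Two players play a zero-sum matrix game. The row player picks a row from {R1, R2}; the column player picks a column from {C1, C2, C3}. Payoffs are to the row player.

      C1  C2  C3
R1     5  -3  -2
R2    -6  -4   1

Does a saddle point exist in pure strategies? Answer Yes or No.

Row minima: R1 → -3, R2 → -6; maximin = -3.
Column maxima: C1 → 5, C2 → -3, C3 → 1; minimax = -3.
maximin = minimax = -3, so a saddle point exists.

Yes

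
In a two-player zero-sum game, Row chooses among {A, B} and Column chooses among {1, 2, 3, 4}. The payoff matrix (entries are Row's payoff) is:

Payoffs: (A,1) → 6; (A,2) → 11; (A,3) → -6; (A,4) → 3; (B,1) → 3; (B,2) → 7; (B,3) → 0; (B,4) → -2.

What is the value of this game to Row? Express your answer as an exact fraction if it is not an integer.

-12/11

Row minima: A → -6, B → -2; maximin = -2.
Column maxima: 1 → 6, 2 → 11, 3 → 0, 4 → 3; minimax = 0.
-2 ≠ 0, so there is no saddle point; optimal play is mixed.
1 is strictly dominated by 3 (it gives Row strictly more in every row), so Column never plays it.
2 is strictly dominated by 3 (it gives Row strictly more in every row), so Column never plays it.
On the remaining 2×2 (A, B vs 3, 4):
Let Row play A with probability p. Expected payoff against 3: (-6)p + 0(1−p) = −6p; against 4: 3p + (-2)(1−p) = 5p − 2.
Setting these equal: −6p = 5p − 2 ⇒ −11p = -2 ⇒ p = 2/11, and the value is (-6)·(2/11) = -12/11.
For Column: with q = P(3), equating A's and B's payoffs gives −9q + 3 = 2q − 2 ⇒ q = 5/11.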